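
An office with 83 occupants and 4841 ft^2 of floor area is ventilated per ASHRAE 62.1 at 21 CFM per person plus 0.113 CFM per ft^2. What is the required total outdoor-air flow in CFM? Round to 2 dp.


Total = 83*21 + 4841*0.113 = 2290.03 CFM

2290.03 CFM


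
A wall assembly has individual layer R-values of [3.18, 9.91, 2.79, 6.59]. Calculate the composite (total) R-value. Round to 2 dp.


R_total = 3.18 + 9.91 + 2.79 + 6.59 = 22.47

22.47


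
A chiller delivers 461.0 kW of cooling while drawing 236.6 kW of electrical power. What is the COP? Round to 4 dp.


COP = 461.0 / 236.6 = 1.9484

1.9484


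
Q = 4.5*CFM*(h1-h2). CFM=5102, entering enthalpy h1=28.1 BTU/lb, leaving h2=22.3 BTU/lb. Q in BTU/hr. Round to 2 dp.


Q = 4.5 * 5102 * (28.1 - 22.3) = 133162.20 BTU/hr

133162.20 BTU/hr


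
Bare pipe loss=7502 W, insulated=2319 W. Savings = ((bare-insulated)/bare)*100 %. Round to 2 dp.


Savings = ((7502-2319)/7502)*100 = 69.09 %

69.09 %


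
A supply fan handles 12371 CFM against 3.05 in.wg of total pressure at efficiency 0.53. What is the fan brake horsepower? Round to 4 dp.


BHP = 12371 * 3.05 / (6356 * 0.53) = 11.2007 hp

11.2007 hp


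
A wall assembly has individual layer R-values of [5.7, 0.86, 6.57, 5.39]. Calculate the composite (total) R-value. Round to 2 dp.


R_total = 5.7 + 0.86 + 6.57 + 5.39 = 18.52

18.52


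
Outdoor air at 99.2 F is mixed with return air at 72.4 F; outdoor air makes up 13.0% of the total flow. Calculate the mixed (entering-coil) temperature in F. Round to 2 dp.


T_mix = 72.4 + (13.0/100)*(99.2-72.4) = 75.88 F

75.88 F


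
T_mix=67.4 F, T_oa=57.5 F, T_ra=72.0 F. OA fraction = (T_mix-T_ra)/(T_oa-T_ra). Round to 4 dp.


frac = (67.4 - 72.0) / (57.5 - 72.0) = 0.3172

0.3172


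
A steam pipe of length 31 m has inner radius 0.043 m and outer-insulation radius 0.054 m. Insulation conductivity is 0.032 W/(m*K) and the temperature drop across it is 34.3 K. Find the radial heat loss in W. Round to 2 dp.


Q = 2*pi*0.032*31*34.3/ln(0.054/0.043) = 938.56 W

938.56 W


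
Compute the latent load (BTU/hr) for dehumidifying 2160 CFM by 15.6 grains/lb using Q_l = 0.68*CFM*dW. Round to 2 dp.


Q = 0.68 * 2160 * 15.6 = 22913.28 BTU/hr

22913.28 BTU/hr


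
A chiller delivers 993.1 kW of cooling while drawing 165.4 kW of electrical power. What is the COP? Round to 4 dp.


COP = 993.1 / 165.4 = 6.0042

6.0042


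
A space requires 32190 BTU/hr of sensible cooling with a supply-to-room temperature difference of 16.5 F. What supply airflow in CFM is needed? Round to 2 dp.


CFM = 32190 / (1.08 * 16.5) = 1806.40

1806.40 CFM


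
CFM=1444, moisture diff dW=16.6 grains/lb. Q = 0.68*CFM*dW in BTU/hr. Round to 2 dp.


Q = 0.68 * 1444 * 16.6 = 16299.87 BTU/hr

16299.87 BTU/hr


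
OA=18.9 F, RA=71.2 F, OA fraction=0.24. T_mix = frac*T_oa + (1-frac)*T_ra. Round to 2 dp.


T_mix = 0.24*18.9 + 0.76*71.2 = 58.65 F

58.65 F


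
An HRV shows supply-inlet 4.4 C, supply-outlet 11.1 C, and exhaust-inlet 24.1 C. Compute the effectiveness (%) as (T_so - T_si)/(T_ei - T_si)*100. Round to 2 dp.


eff = (11.1-4.4)/(24.1-4.4)*100 = 34.01 %

34.01 %


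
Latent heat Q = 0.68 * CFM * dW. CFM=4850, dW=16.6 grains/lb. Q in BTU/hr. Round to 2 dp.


Q = 0.68 * 4850 * 16.6 = 54746.80 BTU/hr

54746.80 BTU/hr


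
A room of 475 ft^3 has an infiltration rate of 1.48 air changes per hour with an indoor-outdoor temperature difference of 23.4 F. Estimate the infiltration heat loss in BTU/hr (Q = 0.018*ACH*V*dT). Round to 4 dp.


Q = 0.018 * 1.48 * 475 * 23.4 = 296.1036 BTU/hr

296.1036 BTU/hr


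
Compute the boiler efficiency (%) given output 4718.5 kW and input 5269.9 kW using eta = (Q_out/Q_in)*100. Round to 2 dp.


eta = (4718.5/5269.9)*100 = 89.54 %

89.54 %


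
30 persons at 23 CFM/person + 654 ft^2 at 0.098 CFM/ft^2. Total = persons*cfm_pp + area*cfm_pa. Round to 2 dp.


Total = 30*23 + 654*0.098 = 754.09 CFM

754.09 CFM


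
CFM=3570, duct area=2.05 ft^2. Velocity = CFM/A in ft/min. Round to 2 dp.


V = 3570 / 2.05 = 1741.46 ft/min

1741.46 ft/min


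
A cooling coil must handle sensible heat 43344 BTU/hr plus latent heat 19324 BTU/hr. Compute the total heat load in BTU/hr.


Qt = 43344 + 19324 = 62668 BTU/hr

62668 BTU/hr


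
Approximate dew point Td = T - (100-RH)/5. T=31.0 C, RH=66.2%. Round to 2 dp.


Td = 31.0 - (100-66.2)/5 = 24.24 C

24.24 C


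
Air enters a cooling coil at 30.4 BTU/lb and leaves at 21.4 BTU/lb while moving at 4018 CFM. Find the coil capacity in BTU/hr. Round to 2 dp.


Q = 4.5 * 4018 * (30.4 - 21.4) = 162729.00 BTU/hr

162729.00 BTU/hr


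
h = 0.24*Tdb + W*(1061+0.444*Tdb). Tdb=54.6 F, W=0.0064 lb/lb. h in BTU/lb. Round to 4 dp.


h = 0.24*54.6 + 0.0064*(1061+0.444*54.6) = 20.0496 BTU/lb

20.0496 BTU/lb


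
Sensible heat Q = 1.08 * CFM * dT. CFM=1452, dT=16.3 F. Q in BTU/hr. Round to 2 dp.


Q = 1.08 * 1452 * 16.3 = 25561.01 BTU/hr

25561.01 BTU/hr


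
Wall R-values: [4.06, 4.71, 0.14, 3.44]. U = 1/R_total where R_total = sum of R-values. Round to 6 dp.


R_total = 4.06 + 4.71 + 0.14 + 3.44 = 12.35
U = 1/12.35 = 0.080972

0.080972


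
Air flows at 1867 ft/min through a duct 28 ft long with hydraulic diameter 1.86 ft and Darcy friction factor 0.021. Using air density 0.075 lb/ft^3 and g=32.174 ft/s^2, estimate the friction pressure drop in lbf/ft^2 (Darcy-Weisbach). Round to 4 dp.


v_fps = 1867/60 = 31.1167 ft/s
dp = 0.021*(28/1.86)*0.075*31.1167^2/(2*32.174) = 0.3568 lbf/ft^2

0.3568 lbf/ft^2


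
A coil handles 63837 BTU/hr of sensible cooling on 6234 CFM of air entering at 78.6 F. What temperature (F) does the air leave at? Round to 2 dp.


dT = 63837/(1.08*6234) = 9.4816
T_leave = 78.6 - 9.4816 = 69.12 F

69.12 F


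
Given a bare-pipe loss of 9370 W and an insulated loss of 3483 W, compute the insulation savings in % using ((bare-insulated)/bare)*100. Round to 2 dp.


Savings = ((9370-3483)/9370)*100 = 62.83 %

62.83 %


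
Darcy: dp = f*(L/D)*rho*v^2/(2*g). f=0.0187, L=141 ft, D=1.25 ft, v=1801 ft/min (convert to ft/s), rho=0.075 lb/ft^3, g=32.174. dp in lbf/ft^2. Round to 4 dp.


v_fps = 1801/60 = 30.0167 ft/s
dp = 0.0187*(141/1.25)*0.075*30.0167^2/(2*32.174) = 2.2151 lbf/ft^2

2.2151 lbf/ft^2


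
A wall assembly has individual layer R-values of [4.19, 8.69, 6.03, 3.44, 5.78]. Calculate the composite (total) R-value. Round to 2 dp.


R_total = 4.19 + 8.69 + 6.03 + 3.44 + 5.78 = 28.13

28.13


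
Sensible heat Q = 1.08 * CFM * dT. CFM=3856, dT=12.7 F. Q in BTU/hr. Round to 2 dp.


Q = 1.08 * 3856 * 12.7 = 52888.90 BTU/hr

52888.90 BTU/hr


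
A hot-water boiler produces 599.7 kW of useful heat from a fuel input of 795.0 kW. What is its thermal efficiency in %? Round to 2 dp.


eta = (599.7/795.0)*100 = 75.43 %

75.43 %


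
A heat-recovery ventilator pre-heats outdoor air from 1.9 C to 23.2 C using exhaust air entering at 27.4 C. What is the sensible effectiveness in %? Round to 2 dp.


eff = (23.2-1.9)/(27.4-1.9)*100 = 83.53 %

83.53 %


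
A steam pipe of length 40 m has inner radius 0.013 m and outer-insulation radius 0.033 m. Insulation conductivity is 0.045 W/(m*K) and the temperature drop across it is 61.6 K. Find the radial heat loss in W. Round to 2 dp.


Q = 2*pi*0.045*40*61.6/ln(0.033/0.013) = 747.86 W

747.86 W


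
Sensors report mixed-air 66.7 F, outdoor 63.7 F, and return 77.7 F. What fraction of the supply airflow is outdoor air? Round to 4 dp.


frac = (66.7 - 77.7) / (63.7 - 77.7) = 0.7857

0.7857


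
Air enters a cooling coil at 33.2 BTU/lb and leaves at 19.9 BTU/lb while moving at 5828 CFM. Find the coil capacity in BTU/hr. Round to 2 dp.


Q = 4.5 * 5828 * (33.2 - 19.9) = 348805.80 BTU/hr

348805.80 BTU/hr


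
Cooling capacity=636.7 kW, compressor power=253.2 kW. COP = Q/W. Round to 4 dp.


COP = 636.7 / 253.2 = 2.5146

2.5146


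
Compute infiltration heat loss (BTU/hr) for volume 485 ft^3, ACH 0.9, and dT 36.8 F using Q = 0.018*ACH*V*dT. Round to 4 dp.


Q = 0.018 * 0.9 * 485 * 36.8 = 289.1376 BTU/hr

289.1376 BTU/hr


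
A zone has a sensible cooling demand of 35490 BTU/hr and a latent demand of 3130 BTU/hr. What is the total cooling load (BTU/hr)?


Qt = 35490 + 3130 = 38620 BTU/hr

38620 BTU/hr


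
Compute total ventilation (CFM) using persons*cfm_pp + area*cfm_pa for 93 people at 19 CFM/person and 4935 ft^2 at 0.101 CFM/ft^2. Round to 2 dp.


Total = 93*19 + 4935*0.101 = 2265.44 CFM

2265.44 CFM


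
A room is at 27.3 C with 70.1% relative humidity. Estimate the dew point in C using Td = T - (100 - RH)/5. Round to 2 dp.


Td = 27.3 - (100-70.1)/5 = 21.32 C

21.32 C


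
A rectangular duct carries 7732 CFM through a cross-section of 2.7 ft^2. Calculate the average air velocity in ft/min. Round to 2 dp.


V = 7732 / 2.7 = 2863.70 ft/min

2863.70 ft/min


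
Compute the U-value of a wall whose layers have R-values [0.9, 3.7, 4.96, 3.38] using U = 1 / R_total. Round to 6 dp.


R_total = 0.9 + 3.7 + 4.96 + 3.38 = 12.94
U = 1/12.94 = 0.077280

0.077280


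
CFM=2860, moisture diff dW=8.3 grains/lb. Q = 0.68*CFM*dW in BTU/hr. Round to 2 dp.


Q = 0.68 * 2860 * 8.3 = 16141.84 BTU/hr

16141.84 BTU/hr


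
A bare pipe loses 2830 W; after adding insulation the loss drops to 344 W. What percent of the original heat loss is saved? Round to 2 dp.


Savings = ((2830-344)/2830)*100 = 87.84 %

87.84 %


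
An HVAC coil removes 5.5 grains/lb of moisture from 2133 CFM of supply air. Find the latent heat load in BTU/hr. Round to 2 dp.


Q = 0.68 * 2133 * 5.5 = 7977.42 BTU/hr

7977.42 BTU/hr


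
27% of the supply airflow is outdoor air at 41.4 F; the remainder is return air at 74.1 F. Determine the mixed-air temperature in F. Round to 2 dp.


T_mix = 0.27*41.4 + 0.73*74.1 = 65.27 F

65.27 F


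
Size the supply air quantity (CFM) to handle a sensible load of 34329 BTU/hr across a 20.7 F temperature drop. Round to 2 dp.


CFM = 34329 / (1.08 * 20.7) = 1535.56

1535.56 CFM


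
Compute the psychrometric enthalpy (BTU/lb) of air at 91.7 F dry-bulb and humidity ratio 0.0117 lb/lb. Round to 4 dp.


h = 0.24*91.7 + 0.0117*(1061+0.444*91.7) = 34.8981 BTU/lb

34.8981 BTU/lb


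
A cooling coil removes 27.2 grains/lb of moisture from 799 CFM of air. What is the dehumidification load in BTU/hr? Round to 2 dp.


Q = 0.68 * 799 * 27.2 = 14778.30 BTU/hr

14778.30 BTU/hr


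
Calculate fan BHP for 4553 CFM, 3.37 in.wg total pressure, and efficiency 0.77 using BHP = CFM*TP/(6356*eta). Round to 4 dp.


BHP = 4553 * 3.37 / (6356 * 0.77) = 3.1351 hp

3.1351 hp


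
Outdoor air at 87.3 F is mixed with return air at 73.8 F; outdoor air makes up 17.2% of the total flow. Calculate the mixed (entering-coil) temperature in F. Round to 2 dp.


T_mix = 73.8 + (17.2/100)*(87.3-73.8) = 76.12 F

76.12 F


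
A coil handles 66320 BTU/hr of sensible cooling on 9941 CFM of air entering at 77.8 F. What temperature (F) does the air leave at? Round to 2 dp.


dT = 66320/(1.08*9941) = 6.1772
T_leave = 77.8 - 6.1772 = 71.62 F

71.62 F


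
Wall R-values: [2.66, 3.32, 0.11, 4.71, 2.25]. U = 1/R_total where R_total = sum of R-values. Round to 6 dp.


R_total = 2.66 + 3.32 + 0.11 + 4.71 + 2.25 = 13.05
U = 1/13.05 = 0.076628

0.076628


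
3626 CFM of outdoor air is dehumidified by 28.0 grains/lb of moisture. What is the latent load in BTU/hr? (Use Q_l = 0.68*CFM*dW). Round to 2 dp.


Q = 0.68 * 3626 * 28.0 = 69039.04 BTU/hr

69039.04 BTU/hr


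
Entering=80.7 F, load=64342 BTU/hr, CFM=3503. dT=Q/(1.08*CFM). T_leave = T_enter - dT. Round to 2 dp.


dT = 64342/(1.08*3503) = 17.0071
T_leave = 80.7 - 17.0071 = 63.69 F

63.69 F


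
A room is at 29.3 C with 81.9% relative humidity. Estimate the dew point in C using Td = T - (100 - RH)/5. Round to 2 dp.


Td = 29.3 - (100-81.9)/5 = 25.68 C

25.68 C


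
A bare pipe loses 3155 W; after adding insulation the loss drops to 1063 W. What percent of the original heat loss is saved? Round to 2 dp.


Savings = ((3155-1063)/3155)*100 = 66.31 %

66.31 %


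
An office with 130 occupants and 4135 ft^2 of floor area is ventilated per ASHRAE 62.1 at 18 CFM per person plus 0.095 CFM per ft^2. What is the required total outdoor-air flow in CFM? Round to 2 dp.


Total = 130*18 + 4135*0.095 = 2732.83 CFM

2732.83 CFM


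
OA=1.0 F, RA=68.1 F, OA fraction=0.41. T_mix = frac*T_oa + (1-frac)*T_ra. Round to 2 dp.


T_mix = 0.41*1.0 + 0.59*68.1 = 40.59 F

40.59 F


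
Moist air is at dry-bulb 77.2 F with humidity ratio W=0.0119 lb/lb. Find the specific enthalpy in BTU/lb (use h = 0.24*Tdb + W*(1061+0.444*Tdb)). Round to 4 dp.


h = 0.24*77.2 + 0.0119*(1061+0.444*77.2) = 31.5618 BTU/lb

31.5618 BTU/lb


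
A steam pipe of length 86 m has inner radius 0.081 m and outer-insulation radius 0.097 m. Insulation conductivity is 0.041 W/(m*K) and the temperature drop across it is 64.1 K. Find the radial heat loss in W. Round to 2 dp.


Q = 2*pi*0.041*86*64.1/ln(0.097/0.081) = 7878.01 W

7878.01 W


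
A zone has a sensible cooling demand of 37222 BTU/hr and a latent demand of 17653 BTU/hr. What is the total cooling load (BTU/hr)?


Qt = 37222 + 17653 = 54875 BTU/hr

54875 BTU/hr


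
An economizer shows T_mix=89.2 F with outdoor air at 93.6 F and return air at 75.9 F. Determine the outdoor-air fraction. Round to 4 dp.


frac = (89.2 - 75.9) / (93.6 - 75.9) = 0.7514

0.7514


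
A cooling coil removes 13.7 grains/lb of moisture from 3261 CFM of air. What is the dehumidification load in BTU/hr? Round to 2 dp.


Q = 0.68 * 3261 * 13.7 = 30379.48 BTU/hr

30379.48 BTU/hr


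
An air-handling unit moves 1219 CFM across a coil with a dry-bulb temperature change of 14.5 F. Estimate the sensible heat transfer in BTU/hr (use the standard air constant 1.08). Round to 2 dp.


Q = 1.08 * 1219 * 14.5 = 19089.54 BTU/hr

19089.54 BTU/hr


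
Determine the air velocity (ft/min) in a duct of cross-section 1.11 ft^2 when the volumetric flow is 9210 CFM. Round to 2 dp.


V = 9210 / 1.11 = 8297.30 ft/min

8297.30 ft/min


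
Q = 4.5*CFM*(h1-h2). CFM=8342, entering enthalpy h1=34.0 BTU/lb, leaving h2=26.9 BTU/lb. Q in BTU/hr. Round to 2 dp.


Q = 4.5 * 8342 * (34.0 - 26.9) = 266526.90 BTU/hr

266526.90 BTU/hr


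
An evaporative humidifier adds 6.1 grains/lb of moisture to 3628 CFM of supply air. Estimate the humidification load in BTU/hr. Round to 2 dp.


Q = 0.68 * 3628 * 6.1 = 15048.94 BTU/hr

15048.94 BTU/hr


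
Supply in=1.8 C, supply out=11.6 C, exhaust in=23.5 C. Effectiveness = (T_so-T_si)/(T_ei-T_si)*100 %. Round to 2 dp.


eff = (11.6-1.8)/(23.5-1.8)*100 = 45.16 %

45.16 %


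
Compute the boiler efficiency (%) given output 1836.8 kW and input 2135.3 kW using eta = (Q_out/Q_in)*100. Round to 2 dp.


eta = (1836.8/2135.3)*100 = 86.02 %

86.02 %


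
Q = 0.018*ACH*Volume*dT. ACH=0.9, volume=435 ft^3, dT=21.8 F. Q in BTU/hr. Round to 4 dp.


Q = 0.018 * 0.9 * 435 * 21.8 = 153.6246 BTU/hr

153.6246 BTU/hr


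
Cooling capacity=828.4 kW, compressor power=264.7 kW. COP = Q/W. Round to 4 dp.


COP = 828.4 / 264.7 = 3.1296

3.1296


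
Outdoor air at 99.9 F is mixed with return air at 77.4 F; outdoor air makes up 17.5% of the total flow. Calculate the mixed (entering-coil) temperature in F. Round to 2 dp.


T_mix = 77.4 + (17.5/100)*(99.9-77.4) = 81.34 F

81.34 F


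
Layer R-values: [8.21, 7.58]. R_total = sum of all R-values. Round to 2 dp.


R_total = 8.21 + 7.58 = 15.79

15.79


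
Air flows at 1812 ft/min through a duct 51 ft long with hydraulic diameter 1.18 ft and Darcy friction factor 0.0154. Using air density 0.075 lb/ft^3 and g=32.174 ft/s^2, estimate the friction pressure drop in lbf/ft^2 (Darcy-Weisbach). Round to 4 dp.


v_fps = 1812/60 = 30.2 ft/s
dp = 0.0154*(51/1.18)*0.075*30.2^2/(2*32.174) = 0.7075 lbf/ft^2

0.7075 lbf/ft^2


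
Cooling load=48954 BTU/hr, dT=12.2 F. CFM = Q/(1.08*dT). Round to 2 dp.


CFM = 48954 / (1.08 * 12.2) = 3715.39

3715.39 CFM


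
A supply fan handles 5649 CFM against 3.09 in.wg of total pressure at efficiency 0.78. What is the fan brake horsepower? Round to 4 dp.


BHP = 5649 * 3.09 / (6356 * 0.78) = 3.5209 hp

3.5209 hp


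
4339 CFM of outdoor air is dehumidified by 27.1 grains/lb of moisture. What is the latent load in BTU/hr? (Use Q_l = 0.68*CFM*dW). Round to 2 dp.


Q = 0.68 * 4339 * 27.1 = 79959.09 BTU/hr

79959.09 BTU/hr


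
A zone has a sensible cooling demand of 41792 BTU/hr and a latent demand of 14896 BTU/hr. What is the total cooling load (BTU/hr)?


Qt = 41792 + 14896 = 56688 BTU/hr

56688 BTU/hr


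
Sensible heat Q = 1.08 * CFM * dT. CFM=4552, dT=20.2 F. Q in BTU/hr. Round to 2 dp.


Q = 1.08 * 4552 * 20.2 = 99306.43 BTU/hr

99306.43 BTU/hr


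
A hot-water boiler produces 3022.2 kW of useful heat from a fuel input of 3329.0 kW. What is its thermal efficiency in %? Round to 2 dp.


eta = (3022.2/3329.0)*100 = 90.78 %

90.78 %


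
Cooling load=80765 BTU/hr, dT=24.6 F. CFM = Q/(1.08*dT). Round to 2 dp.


CFM = 80765 / (1.08 * 24.6) = 3039.94

3039.94 CFM


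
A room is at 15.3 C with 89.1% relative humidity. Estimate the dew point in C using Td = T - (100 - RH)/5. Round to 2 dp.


Td = 15.3 - (100-89.1)/5 = 13.12 C

13.12 C


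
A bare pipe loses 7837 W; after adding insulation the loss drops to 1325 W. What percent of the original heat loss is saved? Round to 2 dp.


Savings = ((7837-1325)/7837)*100 = 83.09 %

83.09 %


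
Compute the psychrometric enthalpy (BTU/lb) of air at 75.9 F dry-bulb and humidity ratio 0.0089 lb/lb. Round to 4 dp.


h = 0.24*75.9 + 0.0089*(1061+0.444*75.9) = 27.9588 BTU/lb

27.9588 BTU/lb


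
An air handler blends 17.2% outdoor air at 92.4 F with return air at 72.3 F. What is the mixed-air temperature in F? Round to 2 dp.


T_mix = 72.3 + (17.2/100)*(92.4-72.3) = 75.76 F

75.76 F


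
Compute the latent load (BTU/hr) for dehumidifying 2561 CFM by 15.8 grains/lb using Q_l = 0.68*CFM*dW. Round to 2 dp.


Q = 0.68 * 2561 * 15.8 = 27515.38 BTU/hr

27515.38 BTU/hr


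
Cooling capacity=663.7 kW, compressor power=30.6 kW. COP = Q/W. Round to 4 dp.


COP = 663.7 / 30.6 = 21.6895

21.6895


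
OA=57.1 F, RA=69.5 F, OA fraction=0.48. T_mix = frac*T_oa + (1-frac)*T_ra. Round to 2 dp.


T_mix = 0.48*57.1 + 0.52*69.5 = 63.55 F

63.55 F


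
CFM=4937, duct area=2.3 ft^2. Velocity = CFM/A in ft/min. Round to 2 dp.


V = 4937 / 2.3 = 2146.52 ft/min

2146.52 ft/min


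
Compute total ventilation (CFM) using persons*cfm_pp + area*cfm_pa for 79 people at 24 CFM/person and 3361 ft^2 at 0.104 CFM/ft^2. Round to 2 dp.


Total = 79*24 + 3361*0.104 = 2245.54 CFM

2245.54 CFM


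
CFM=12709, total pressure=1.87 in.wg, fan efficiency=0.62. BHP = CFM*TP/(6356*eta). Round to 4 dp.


BHP = 12709 * 1.87 / (6356 * 0.62) = 6.0308 hp

6.0308 hp


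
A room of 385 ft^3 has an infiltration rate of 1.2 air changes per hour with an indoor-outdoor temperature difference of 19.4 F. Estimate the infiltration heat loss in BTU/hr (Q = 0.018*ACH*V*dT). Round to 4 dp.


Q = 0.018 * 1.2 * 385 * 19.4 = 161.3304 BTU/hr

161.3304 BTU/hr


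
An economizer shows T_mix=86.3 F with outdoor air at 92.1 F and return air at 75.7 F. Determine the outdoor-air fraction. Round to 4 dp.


frac = (86.3 - 75.7) / (92.1 - 75.7) = 0.6463

0.6463


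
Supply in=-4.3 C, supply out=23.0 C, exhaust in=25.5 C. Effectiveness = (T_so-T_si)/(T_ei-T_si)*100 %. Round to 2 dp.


eff = (23.0-(-4.3))/(25.5-(-4.3))*100 = 91.61 %

91.61 %


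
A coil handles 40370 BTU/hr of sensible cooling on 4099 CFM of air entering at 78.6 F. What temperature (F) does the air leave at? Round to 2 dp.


dT = 40370/(1.08*4099) = 9.1192
T_leave = 78.6 - 9.1192 = 69.48 F

69.48 F


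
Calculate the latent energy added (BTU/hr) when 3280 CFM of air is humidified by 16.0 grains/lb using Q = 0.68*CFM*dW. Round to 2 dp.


Q = 0.68 * 3280 * 16.0 = 35686.40 BTU/hr

35686.40 BTU/hr


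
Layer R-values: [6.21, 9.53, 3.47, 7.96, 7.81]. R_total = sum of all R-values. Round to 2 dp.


R_total = 6.21 + 9.53 + 3.47 + 7.96 + 7.81 = 34.98

34.98


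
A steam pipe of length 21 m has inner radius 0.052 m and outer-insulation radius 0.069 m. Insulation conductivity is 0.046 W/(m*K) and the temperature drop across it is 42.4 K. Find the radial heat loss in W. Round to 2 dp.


Q = 2*pi*0.046*21*42.4/ln(0.069/0.052) = 909.80 W

909.80 W


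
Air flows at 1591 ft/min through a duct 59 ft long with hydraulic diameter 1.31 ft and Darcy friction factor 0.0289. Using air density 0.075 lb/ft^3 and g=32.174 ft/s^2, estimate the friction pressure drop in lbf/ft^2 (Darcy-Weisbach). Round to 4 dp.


v_fps = 1591/60 = 26.5167 ft/s
dp = 0.0289*(59/1.31)*0.075*26.5167^2/(2*32.174) = 1.0667 lbf/ft^2

1.0667 lbf/ft^2


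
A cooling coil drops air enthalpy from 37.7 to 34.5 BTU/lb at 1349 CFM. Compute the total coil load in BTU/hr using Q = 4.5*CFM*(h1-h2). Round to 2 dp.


Q = 4.5 * 1349 * (37.7 - 34.5) = 19425.60 BTU/hr

19425.60 BTU/hr


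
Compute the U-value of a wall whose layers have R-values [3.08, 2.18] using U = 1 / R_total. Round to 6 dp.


R_total = 3.08 + 2.18 = 5.26
U = 1/5.26 = 0.190114

0.190114


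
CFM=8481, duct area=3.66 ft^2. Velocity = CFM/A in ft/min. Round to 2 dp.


V = 8481 / 3.66 = 2317.21 ft/min

2317.21 ft/min


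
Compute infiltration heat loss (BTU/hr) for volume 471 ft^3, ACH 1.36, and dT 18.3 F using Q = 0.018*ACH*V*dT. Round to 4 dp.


Q = 0.018 * 1.36 * 471 * 18.3 = 211.0005 BTU/hr

211.0005 BTU/hr


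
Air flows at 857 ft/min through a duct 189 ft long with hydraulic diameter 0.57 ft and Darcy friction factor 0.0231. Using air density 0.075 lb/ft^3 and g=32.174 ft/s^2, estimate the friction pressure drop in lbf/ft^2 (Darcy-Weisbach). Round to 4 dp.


v_fps = 857/60 = 14.2833 ft/s
dp = 0.0231*(189/0.57)*0.075*14.2833^2/(2*32.174) = 1.8213 lbf/ft^2

1.8213 lbf/ft^2


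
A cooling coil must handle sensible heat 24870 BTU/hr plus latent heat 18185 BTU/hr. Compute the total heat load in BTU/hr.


Qt = 24870 + 18185 = 43055 BTU/hr

43055 BTU/hr


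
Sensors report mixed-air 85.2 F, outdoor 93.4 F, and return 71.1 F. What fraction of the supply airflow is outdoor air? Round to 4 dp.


frac = (85.2 - 71.1) / (93.4 - 71.1) = 0.6323

0.6323


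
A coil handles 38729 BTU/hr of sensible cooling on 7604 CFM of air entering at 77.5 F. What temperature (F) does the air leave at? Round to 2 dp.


dT = 38729/(1.08*7604) = 4.7160
T_leave = 77.5 - 4.7160 = 72.78 F

72.78 F


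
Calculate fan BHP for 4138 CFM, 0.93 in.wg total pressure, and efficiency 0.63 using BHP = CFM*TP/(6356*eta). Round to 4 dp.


BHP = 4138 * 0.93 / (6356 * 0.63) = 0.9611 hp

0.9611 hp


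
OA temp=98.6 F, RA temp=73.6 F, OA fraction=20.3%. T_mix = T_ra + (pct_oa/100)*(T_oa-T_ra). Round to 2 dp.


T_mix = 73.6 + (20.3/100)*(98.6-73.6) = 78.68 F

78.68 F


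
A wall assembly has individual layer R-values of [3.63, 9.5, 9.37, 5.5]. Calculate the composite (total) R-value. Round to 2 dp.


R_total = 3.63 + 9.5 + 9.37 + 5.5 = 28.00

28.00


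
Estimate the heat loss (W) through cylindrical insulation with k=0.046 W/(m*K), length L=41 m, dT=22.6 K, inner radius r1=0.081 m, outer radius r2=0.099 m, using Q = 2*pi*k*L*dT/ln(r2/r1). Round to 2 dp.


Q = 2*pi*0.046*41*22.6/ln(0.099/0.081) = 1334.58 W

1334.58 W


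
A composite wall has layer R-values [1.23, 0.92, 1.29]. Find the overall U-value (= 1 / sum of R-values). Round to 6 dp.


R_total = 1.23 + 0.92 + 1.29 = 3.44
U = 1/3.44 = 0.290698

0.290698


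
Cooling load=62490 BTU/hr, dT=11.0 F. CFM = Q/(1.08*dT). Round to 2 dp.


CFM = 62490 / (1.08 * 11.0) = 5260.10

5260.10 CFM


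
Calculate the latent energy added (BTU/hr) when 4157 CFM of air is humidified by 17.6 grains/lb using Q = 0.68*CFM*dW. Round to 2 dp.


Q = 0.68 * 4157 * 17.6 = 49750.98 BTU/hr

49750.98 BTU/hr


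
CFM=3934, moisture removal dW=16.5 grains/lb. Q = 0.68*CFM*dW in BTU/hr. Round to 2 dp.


Q = 0.68 * 3934 * 16.5 = 44139.48 BTU/hr

44139.48 BTU/hr


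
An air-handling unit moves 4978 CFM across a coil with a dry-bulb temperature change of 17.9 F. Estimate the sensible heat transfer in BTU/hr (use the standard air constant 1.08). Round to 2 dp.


Q = 1.08 * 4978 * 17.9 = 96234.70 BTU/hr

96234.70 BTU/hr


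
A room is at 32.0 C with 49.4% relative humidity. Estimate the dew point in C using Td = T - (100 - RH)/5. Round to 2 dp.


Td = 32.0 - (100-49.4)/5 = 21.88 C

21.88 C


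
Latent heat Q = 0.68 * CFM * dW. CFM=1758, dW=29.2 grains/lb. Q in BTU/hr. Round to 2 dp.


Q = 0.68 * 1758 * 29.2 = 34906.85 BTU/hr

34906.85 BTU/hr


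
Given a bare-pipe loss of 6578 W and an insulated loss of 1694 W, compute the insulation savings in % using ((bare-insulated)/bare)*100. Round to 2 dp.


Savings = ((6578-1694)/6578)*100 = 74.25 %

74.25 %


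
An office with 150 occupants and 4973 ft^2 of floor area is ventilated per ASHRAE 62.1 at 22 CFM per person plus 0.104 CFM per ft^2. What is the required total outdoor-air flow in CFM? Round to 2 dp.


Total = 150*22 + 4973*0.104 = 3817.19 CFM

3817.19 CFM


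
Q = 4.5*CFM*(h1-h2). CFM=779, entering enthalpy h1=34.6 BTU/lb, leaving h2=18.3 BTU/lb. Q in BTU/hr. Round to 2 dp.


Q = 4.5 * 779 * (34.6 - 18.3) = 57139.65 BTU/hr

57139.65 BTU/hr


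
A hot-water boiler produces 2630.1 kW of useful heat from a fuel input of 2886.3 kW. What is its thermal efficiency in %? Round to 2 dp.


eta = (2630.1/2886.3)*100 = 91.12 %

91.12 %


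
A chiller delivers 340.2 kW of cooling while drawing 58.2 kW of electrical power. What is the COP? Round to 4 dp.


COP = 340.2 / 58.2 = 5.8454

5.8454


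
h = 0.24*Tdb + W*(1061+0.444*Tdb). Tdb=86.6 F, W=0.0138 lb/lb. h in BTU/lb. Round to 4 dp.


h = 0.24*86.6 + 0.0138*(1061+0.444*86.6) = 35.9564 BTU/lb

35.9564 BTU/lb


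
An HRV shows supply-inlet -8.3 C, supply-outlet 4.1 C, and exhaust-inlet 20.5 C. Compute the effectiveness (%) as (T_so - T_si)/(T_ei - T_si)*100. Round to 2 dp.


eff = (4.1-(-8.3))/(20.5-(-8.3))*100 = 43.06 %

43.06 %


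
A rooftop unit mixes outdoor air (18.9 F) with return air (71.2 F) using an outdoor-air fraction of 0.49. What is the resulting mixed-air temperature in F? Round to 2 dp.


T_mix = 0.49*18.9 + 0.51*71.2 = 45.57 F

45.57 F


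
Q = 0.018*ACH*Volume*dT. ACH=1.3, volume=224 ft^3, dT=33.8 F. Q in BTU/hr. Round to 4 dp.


Q = 0.018 * 1.3 * 224 * 33.8 = 177.1661 BTU/hr

177.1661 BTU/hr


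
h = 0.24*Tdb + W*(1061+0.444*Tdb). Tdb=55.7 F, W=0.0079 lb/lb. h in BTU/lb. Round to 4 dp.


h = 0.24*55.7 + 0.0079*(1061+0.444*55.7) = 21.9453 BTU/lb

21.9453 BTU/lb


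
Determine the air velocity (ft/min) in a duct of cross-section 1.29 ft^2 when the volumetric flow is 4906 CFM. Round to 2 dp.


V = 4906 / 1.29 = 3803.10 ft/min

3803.10 ft/min


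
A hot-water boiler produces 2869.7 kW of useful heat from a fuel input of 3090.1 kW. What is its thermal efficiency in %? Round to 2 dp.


eta = (2869.7/3090.1)*100 = 92.87 %

92.87 %


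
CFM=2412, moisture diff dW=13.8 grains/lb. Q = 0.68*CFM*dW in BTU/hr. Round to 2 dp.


Q = 0.68 * 2412 * 13.8 = 22634.21 BTU/hr

22634.21 BTU/hr


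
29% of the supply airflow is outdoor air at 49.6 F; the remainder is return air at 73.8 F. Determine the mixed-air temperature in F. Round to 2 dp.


T_mix = 0.29*49.6 + 0.71*73.8 = 66.78 F

66.78 F


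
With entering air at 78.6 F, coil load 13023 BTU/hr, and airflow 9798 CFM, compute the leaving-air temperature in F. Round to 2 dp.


dT = 13023/(1.08*9798) = 1.2307
T_leave = 78.6 - 1.2307 = 77.37 F

77.37 F


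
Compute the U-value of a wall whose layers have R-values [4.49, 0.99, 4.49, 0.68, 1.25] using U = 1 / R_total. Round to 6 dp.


R_total = 4.49 + 0.99 + 4.49 + 0.68 + 1.25 = 11.90
U = 1/11.90 = 0.084034

0.084034


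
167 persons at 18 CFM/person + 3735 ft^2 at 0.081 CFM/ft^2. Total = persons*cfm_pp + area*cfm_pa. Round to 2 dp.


Total = 167*18 + 3735*0.081 = 3308.54 CFM

3308.54 CFM


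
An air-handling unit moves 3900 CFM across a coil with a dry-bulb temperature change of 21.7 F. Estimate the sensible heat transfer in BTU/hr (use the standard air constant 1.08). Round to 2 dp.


Q = 1.08 * 3900 * 21.7 = 91400.40 BTU/hr

91400.40 BTU/hr


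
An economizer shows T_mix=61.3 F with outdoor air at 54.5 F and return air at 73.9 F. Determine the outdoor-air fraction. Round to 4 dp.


frac = (61.3 - 73.9) / (54.5 - 73.9) = 0.6495

0.6495


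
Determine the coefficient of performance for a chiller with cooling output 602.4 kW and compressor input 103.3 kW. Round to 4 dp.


COP = 602.4 / 103.3 = 5.8316

5.8316


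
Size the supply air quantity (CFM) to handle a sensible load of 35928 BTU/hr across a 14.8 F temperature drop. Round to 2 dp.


CFM = 35928 / (1.08 * 14.8) = 2247.75

2247.75 CFM


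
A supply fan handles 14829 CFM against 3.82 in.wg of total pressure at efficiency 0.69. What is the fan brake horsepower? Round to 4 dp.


BHP = 14829 * 3.82 / (6356 * 0.69) = 12.9164 hp

12.9164 hp


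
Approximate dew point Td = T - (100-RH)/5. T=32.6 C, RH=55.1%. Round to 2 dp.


Td = 32.6 - (100-55.1)/5 = 23.62 C

23.62 C


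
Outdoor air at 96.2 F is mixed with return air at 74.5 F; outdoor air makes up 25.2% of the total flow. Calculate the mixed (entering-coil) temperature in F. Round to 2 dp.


T_mix = 74.5 + (25.2/100)*(96.2-74.5) = 79.97 F

79.97 F


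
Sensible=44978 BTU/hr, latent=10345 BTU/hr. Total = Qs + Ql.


Qt = 44978 + 10345 = 55323 BTU/hr

55323 BTU/hr


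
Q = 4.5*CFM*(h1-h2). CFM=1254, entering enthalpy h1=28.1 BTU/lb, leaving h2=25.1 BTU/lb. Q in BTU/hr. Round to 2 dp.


Q = 4.5 * 1254 * (28.1 - 25.1) = 16929.00 BTU/hr

16929.00 BTU/hr


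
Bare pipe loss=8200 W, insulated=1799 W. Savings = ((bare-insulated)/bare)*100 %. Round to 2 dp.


Savings = ((8200-1799)/8200)*100 = 78.06 %

78.06 %


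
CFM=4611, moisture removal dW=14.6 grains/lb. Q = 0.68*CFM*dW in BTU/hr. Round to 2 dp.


Q = 0.68 * 4611 * 14.6 = 45778.01 BTU/hr

45778.01 BTU/hr


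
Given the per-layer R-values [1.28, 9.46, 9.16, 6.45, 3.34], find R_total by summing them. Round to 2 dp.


R_total = 1.28 + 9.46 + 9.16 + 6.45 + 3.34 = 29.69

29.69


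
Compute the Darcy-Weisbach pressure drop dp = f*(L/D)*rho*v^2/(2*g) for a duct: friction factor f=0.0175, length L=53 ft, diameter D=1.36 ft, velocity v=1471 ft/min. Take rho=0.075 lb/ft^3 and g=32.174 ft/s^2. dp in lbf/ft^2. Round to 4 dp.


v_fps = 1471/60 = 24.5167 ft/s
dp = 0.0175*(53/1.36)*0.075*24.5167^2/(2*32.174) = 0.4778 lbf/ft^2

0.4778 lbf/ft^2


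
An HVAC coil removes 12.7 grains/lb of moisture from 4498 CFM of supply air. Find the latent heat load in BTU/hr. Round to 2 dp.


Q = 0.68 * 4498 * 12.7 = 38844.73 BTU/hr

38844.73 BTU/hr


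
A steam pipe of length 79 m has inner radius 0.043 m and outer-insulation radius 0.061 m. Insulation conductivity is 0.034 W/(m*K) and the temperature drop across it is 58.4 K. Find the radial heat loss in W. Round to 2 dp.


Q = 2*pi*0.034*79*58.4/ln(0.061/0.043) = 2818.61 W

2818.61 W


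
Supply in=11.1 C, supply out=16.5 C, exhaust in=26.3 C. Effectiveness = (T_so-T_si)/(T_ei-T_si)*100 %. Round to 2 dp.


eff = (16.5-11.1)/(26.3-11.1)*100 = 35.53 %

35.53 %


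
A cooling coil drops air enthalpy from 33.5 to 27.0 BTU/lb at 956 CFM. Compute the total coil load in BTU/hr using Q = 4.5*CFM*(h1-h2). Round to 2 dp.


Q = 4.5 * 956 * (33.5 - 27.0) = 27963.00 BTU/hr

27963.00 BTU/hr


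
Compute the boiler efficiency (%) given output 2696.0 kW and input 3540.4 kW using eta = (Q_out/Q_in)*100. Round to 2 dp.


eta = (2696.0/3540.4)*100 = 76.15 %

76.15 %


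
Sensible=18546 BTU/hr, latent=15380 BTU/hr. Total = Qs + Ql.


Qt = 18546 + 15380 = 33926 BTU/hr

33926 BTU/hr


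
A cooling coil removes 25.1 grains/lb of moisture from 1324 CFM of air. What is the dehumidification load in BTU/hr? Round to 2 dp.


Q = 0.68 * 1324 * 25.1 = 22598.03 BTU/hr

22598.03 BTU/hr


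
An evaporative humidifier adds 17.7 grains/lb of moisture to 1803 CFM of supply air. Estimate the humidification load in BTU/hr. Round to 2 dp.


Q = 0.68 * 1803 * 17.7 = 21700.91 BTU/hr

21700.91 BTU/hr


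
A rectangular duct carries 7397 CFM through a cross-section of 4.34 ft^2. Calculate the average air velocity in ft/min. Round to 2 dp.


V = 7397 / 4.34 = 1704.38 ft/min

1704.38 ft/min


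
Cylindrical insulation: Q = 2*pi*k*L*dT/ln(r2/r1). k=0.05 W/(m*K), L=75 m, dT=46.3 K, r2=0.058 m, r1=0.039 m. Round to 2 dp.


Q = 2*pi*0.05*75*46.3/ln(0.058/0.039) = 2748.73 W

2748.73 W


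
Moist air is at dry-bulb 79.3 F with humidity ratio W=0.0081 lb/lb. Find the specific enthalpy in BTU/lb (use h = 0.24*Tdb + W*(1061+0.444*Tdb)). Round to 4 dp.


h = 0.24*79.3 + 0.0081*(1061+0.444*79.3) = 27.9113 BTU/lb

27.9113 BTU/lb


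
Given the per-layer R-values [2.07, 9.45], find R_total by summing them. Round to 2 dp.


R_total = 2.07 + 9.45 = 11.52

11.52


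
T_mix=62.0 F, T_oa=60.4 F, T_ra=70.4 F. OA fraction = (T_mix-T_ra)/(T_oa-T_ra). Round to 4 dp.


frac = (62.0 - 70.4) / (60.4 - 70.4) = 0.8400

0.8400


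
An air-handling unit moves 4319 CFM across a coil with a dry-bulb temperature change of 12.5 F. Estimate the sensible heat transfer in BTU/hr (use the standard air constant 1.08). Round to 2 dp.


Q = 1.08 * 4319 * 12.5 = 58306.50 BTU/hr

58306.50 BTU/hr


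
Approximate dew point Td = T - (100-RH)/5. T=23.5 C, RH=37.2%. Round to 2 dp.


Td = 23.5 - (100-37.2)/5 = 10.94 C

10.94 C


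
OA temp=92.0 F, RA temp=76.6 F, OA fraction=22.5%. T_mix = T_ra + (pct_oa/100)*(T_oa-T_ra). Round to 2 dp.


T_mix = 76.6 + (22.5/100)*(92.0-76.6) = 80.07 F

80.07 F


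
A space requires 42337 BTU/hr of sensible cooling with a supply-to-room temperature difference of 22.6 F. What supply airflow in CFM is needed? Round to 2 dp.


CFM = 42337 / (1.08 * 22.6) = 1734.55

1734.55 CFM


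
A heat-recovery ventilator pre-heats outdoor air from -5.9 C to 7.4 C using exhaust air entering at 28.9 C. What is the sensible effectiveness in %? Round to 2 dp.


eff = (7.4-(-5.9))/(28.9-(-5.9))*100 = 38.22 %

38.22 %


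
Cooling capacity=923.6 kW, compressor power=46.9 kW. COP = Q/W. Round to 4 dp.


COP = 923.6 / 46.9 = 19.6930

19.6930


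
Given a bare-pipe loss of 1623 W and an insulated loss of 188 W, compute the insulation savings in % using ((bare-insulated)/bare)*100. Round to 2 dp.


Savings = ((1623-188)/1623)*100 = 88.42 %

88.42 %


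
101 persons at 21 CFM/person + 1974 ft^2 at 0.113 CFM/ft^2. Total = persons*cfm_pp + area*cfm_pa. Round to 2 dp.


Total = 101*21 + 1974*0.113 = 2344.06 CFM

2344.06 CFM


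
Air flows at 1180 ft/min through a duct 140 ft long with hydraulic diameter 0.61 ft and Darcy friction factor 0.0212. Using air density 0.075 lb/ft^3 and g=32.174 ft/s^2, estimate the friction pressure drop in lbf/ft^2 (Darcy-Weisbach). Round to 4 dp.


v_fps = 1180/60 = 19.6667 ft/s
dp = 0.0212*(140/0.61)*0.075*19.6667^2/(2*32.174) = 2.1934 lbf/ft^2

2.1934 lbf/ft^2


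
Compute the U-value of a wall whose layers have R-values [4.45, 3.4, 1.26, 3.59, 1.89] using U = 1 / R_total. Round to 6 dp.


R_total = 4.45 + 3.4 + 1.26 + 3.59 + 1.89 = 14.59
U = 1/14.59 = 0.068540

0.068540


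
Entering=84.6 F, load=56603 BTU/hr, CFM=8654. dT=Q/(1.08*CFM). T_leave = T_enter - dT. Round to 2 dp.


dT = 56603/(1.08*8654) = 6.0562
T_leave = 84.6 - 6.0562 = 78.54 F

78.54 F


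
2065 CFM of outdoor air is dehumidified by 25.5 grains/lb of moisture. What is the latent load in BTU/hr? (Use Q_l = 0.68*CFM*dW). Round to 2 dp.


Q = 0.68 * 2065 * 25.5 = 35807.10 BTU/hr

35807.10 BTU/hr


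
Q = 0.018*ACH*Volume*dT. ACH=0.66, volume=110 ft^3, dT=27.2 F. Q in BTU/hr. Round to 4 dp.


Q = 0.018 * 0.66 * 110 * 27.2 = 35.5450 BTU/hr

35.5450 BTU/hr


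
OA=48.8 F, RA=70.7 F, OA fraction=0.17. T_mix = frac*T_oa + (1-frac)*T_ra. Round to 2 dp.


T_mix = 0.17*48.8 + 0.83*70.7 = 66.98 F

66.98 F


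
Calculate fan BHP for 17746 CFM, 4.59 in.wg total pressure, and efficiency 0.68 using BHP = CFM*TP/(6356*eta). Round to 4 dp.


BHP = 17746 * 4.59 / (6356 * 0.68) = 18.8461 hp

18.8461 hp


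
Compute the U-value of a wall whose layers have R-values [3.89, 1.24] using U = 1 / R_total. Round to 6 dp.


R_total = 3.89 + 1.24 = 5.13
U = 1/5.13 = 0.194932

0.194932


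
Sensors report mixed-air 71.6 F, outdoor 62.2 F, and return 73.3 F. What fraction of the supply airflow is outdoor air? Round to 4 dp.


frac = (71.6 - 73.3) / (62.2 - 73.3) = 0.1532

0.1532


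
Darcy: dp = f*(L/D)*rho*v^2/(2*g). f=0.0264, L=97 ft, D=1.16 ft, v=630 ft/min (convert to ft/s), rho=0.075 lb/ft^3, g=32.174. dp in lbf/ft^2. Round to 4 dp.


v_fps = 630/60 = 10.5 ft/s
dp = 0.0264*(97/1.16)*0.075*10.5^2/(2*32.174) = 0.2837 lbf/ft^2

0.2837 lbf/ft^2


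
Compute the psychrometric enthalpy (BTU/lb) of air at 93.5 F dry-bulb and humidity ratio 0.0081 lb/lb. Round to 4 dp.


h = 0.24*93.5 + 0.0081*(1061+0.444*93.5) = 31.3704 BTU/lb

31.3704 BTU/lb


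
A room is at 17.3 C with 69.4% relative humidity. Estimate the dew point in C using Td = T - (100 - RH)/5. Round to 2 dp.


Td = 17.3 - (100-69.4)/5 = 11.18 C

11.18 C


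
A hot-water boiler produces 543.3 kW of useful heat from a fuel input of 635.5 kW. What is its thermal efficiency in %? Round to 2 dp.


eta = (543.3/635.5)*100 = 85.49 %

85.49 %


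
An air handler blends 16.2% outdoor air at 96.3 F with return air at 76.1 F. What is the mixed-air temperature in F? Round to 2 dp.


T_mix = 76.1 + (16.2/100)*(96.3-76.1) = 79.37 F

79.37 F


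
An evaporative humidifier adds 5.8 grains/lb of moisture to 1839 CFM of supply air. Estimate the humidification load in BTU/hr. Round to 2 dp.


Q = 0.68 * 1839 * 5.8 = 7253.02 BTU/hr

7253.02 BTU/hr


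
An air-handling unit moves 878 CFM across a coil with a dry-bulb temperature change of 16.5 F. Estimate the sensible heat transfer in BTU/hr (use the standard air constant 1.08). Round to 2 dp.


Q = 1.08 * 878 * 16.5 = 15645.96 BTU/hr

15645.96 BTU/hr


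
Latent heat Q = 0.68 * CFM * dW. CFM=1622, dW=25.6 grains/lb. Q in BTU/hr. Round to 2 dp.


Q = 0.68 * 1622 * 25.6 = 28235.78 BTU/hr

28235.78 BTU/hr


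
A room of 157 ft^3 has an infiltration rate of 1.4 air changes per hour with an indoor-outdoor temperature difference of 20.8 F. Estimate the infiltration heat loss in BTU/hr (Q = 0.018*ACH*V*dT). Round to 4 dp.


Q = 0.018 * 1.4 * 157 * 20.8 = 82.2931 BTU/hr

82.2931 BTU/hr


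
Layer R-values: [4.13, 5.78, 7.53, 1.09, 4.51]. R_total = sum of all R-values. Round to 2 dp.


R_total = 4.13 + 5.78 + 7.53 + 1.09 + 4.51 = 23.04

23.04


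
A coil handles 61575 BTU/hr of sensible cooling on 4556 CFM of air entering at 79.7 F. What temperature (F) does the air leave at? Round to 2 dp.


dT = 61575/(1.08*4556) = 12.5140
T_leave = 79.7 - 12.5140 = 67.19 F

67.19 F


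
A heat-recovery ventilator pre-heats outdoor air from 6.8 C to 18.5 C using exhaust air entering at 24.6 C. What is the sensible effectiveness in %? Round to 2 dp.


eff = (18.5-6.8)/(24.6-6.8)*100 = 65.73 %

65.73 %


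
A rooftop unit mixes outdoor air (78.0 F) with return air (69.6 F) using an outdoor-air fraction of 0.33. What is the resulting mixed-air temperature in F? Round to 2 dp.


T_mix = 0.33*78.0 + 0.67*69.6 = 72.37 F

72.37 F
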